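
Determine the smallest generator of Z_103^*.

5

φ(103) = 103 − 1 = 102 = 2 · 3 · 17.
g is a primitive root iff g^(102/q) ≢ 1 (mod 103) for each prime q ∈ {2, 3, 17}.
g = 2: 2^51 ≡ 1 — hits 1, so not a primitive root.
g = 3: 3^51 ≡ 102; 3^34 ≡ 1 — hits 1, so not a primitive root.
g = 4: 4^51 ≡ 1 — hits 1, so not a primitive root.
g = 5: 5^51 ≡ 102; 5^34 ≡ 56; 5^6 ≡ 72 — none is 1, so 5 is a primitive root.
The smallest primitive root modulo 103 is 5.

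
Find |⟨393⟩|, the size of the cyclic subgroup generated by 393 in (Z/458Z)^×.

228

ord(393) | φ(458) = φ(2)·φ(229) = 1·228 = 228 = 2^2 · 3 · 19.
Divisors of 228: 1, 2, 3, 4, 6, 12, 19, 38, 57, 76, 114, 228.
Evaluate successive powers at the divisors of 228:
393^1 ≡ 393 (mod 458)
393^2 ≡ 103 (mod 458)
393^3 ≡ 175 (mod 458)
393^4 ≡ 75 (mod 458)
393^6 ≡ 397 (mod 458)
393^12 ≡ 57 (mod 458)
393^19 ≡ 211 (mod 458)
393^38 ≡ 95 (mod 458)
393^57 ≡ 351 (mod 458)
393^76 ≡ 323 (mod 458)
393^114 ≡ 457 (mod 458)
393^228 ≡ 1 (mod 458) ✓
So ord_458(393) = 228.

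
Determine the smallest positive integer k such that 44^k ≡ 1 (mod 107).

53

The order of 44 must divide φ(107) = 107 − 1 = 106 = 2 · 53.
Divisors of 106: 1, 2, 53, 106.
Check 44^d mod 107 for each divisor in increasing order:
44^1 ≡ 44 (mod 107)
44^2 ≡ 10 (mod 107)
44^53 ≡ 1 (mod 107) ✓
Hence ord(44) = 53.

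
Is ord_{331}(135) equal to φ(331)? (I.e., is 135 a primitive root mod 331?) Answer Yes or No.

φ(331) = 331 − 1 = 330 = 2 · 3 · 5 · 11.
135 is a primitive root mod 331 iff 135^(φ(331)/q) ≢ 1 for every prime q | φ(331), i.e. q ∈ {2, 3, 5, 11}.
135^165 ≡ 330 (mod 331)  [q = 2: ≢ 1 ✓]
135^110 ≡ 31 (mod 331)  [q = 3: ≢ 1 ✓]
135^66 ≡ 150 (mod 331)  [q = 5: ≢ 1 ✓]
135^30 ≡ 74 (mod 331)  [q = 11: ≢ 1 ✓]
None equal 1, so ord_331(135) = 330: 135 is a primitive root.

Yes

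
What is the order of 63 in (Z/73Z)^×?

8

ord(63) | φ(73) = 73 − 1 = 72 = 2^3 · 3^2.
Divisors of 72: 1, 2, 3, 4, 6, 8, 9, 12, 18, 24, 36, 72.
Evaluate successive powers at the divisors of 72:
63^1 ≡ 63
63^2 ≡ 27
63^3 ≡ 22
63^4 ≡ 72
63^6 ≡ 46
63^8 ≡ 1
Hence ord(63) = 8.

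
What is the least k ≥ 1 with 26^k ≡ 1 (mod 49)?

42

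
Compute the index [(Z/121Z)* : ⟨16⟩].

Since 16 ∈ (Z/121Z)^×, its order divides φ(121) = φ(11^2) = 11·(11−1) = 110 = 2 · 5 · 11.
Divisors of 110: 1, 2, 5, 10, 11, 22, 55, 110.
Compute 16^d (mod 121) for the divisors d until we hit 1:
16^1 ≡ 16 (mod 121)
16^2 ≡ 14 (mod 121)
16^5 ≡ 111 (mod 121)
16^10 ≡ 100 (mod 121)
16^11 ≡ 27 (mod 121)
16^22 ≡ 3 (mod 121)
16^55 ≡ 1 (mod 121) ✓
So ord_121(16) = 55, hence |⟨16⟩| = 55.
Index = |(Z/121Z)^×| / |⟨16⟩| = 110 / 55 = 2.

2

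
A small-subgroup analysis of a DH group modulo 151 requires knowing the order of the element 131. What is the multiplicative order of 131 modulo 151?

50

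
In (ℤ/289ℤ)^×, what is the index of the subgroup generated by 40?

17

By Lagrange's theorem, ord_289(40) divides φ(289) = φ(17^2) = 17·(17−1) = 272 = 2^4 · 17.
Divisors of 272: 1, 2, 4, 8, 16, 17, 34, 68, 136, 272.
Check 40^d mod 289 for each divisor in increasing order:
40^1 ≡ 40
40^2 ≡ 155
40^4 ≡ 38
40^8 ≡ 288
40^16 ≡ 1
So ord_289(40) = 16, hence |⟨40⟩| = 16.
Index = |(Z/289Z)^×| / |⟨40⟩| = 272 / 16 = 17.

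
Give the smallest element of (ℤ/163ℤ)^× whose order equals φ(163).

2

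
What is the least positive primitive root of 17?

3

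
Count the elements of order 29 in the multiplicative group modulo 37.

0

φ(37) = 37 − 1 = 36 = 2^2 · 3^2.
In a cyclic group of order 36, there are φ(d) elements of order d for each divisor d of 36, and zero for non-divisors.
Since 29 ∤ 36, the count is 0.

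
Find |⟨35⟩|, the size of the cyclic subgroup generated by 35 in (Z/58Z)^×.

14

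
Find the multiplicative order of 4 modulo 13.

6

The order of 4 must divide φ(13) = 13 − 1 = 12 = 2^2 · 3.
Divisors of 12: 1, 2, 3, 4, 6, 12.
Evaluate successive powers at the divisors of 12:
4^1 ≡ 4 (mod 13)
4^2 ≡ 3 (mod 13)
4^3 ≡ 12 (mod 13)
4^4 ≡ 9 (mod 13)
4^6 ≡ 1 (mod 13) ✓
Hence ord(4) = 6.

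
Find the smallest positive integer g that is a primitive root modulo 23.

φ(23) = 23 − 1 = 22 = 2 · 11.
Test candidates g = 2, 3, … against the prime factors q ∈ {2, 11} of φ(23): g is a generator iff g^(22/q) ≢ 1 for every such q.
g = 2: 2^11 ≡ 1 — hits 1, so not a primitive root.
g = 3: 3^11 ≡ 1 — hits 1, so not a primitive root.
g = 4: 4^11 ≡ 1 — hits 1, so not a primitive root.
g = 5: 5^11 ≡ 22; 5^2 ≡ 2 — none is 1, so 5 is a primitive root.
The smallest primitive root modulo 23 is 5.

5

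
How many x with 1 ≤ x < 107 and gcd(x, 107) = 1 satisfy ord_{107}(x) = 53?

φ(107) = 107 − 1 = 106 = 2 · 53.
Since (Z/107Z)^× is cyclic of order 106, the number of elements of order d is φ(d) when d | 106 and 0 otherwise.
53 | 106, and φ(53) = 53 − 1 = 52.

52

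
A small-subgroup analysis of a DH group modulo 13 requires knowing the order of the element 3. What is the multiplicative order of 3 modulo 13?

ord(3) | φ(13) = 13 − 1 = 12 = 2^2 · 3.
Divisors of 12: 1, 2, 3, 4, 6, 12.
Test each divisor d:
3^1 ≡ 3
3^2 ≡ 9
3^3 ≡ 1
Therefore the multiplicative order of 3 modulo 13 is 3.

3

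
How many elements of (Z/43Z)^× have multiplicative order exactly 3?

φ(43) = 43 − 1 = 42 = 2 · 3 · 7.
Since (Z/43Z)^× is cyclic of order 42, the number of elements of order d is φ(d) when d | 42 and 0 otherwise.
3 | 42, and φ(3) = 3 − 1 = 2.

2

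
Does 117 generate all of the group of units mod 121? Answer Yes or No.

φ(121) = φ(11^2) = 11·(11−1) = 110 = 2 · 5 · 11.
It suffices to check that the order of 117 is not a proper divisor of 110: compute 117^(110/q) for q ∈ {2, 5, 11}.
117^55 ≡ 120 (mod 121)  [q = 2: ≢ 1 ✓]
117^22 ≡ 27 (mod 121)  [q = 5: ≢ 1 ✓]
117^10 ≡ 111 (mod 121)  [q = 11: ≢ 1 ✓]
None equal 1, so ord_121(117) = 110: 117 is a primitive root.

Yes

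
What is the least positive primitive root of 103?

φ(103) = 103 − 1 = 102 = 2 · 3 · 17.
g is a primitive root iff g^(102/q) ≢ 1 (mod 103) for each prime q ∈ {2, 3, 17}.
g = 2: 2^51 ≡ 1 — hits 1, so not a primitive root.
g = 3: 3^51 ≡ 102; 3^34 ≡ 1 — hits 1, so not a primitive root.
g = 4: 4^51 ≡ 1 — hits 1, so not a primitive root.
g = 5: 5^51 ≡ 102; 5^34 ≡ 56; 5^6 ≡ 72 — none is 1, so 5 is a primitive root.
Hence the least primitive root of 103 is 5.

5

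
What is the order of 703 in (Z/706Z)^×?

The order of 703 must divide φ(706) = φ(2)·φ(353) = 1·352 = 352 = 2^5 · 11.
Divisors of 352: 1, 2, 4, 8, 11, 16, 22, 32, 44, 88, 176, 352.
Check 703^d mod 706 for each divisor in increasing order:
703^1 ≡ 703
703^2 ≡ 9
703^4 ≡ 81
703^8 ≡ 207
703^11 ≡ 59
703^16 ≡ 489
703^22 ≡ 657
703^32 ≡ 493
703^44 ≡ 283
703^88 ≡ 311
703^176 ≡ 705
703^352 ≡ 1
The smallest such exponent is 352, so the order of 703 is 352.

352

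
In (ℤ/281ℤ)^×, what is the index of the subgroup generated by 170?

4

Since 170 ∈ (Z/281Z)^×, its order divides φ(281) = 281 − 1 = 280 = 2^3 · 5 · 7.
Divisors of 280: 1, 2, 4, 5, 7, 8, 10, 14, 20, 28, 35, 40, 56, 70, 140, 280.
Evaluate successive powers at the divisors of 280:
170^1 ≡ 170 (mod 281)
170^2 ≡ 238 (mod 281)
170^4 ≡ 163 (mod 281)
170^5 ≡ 172 (mod 281)
170^7 ≡ 191 (mod 281)
170^8 ≡ 155 (mod 281)
170^10 ≡ 79 (mod 281)
170^14 ≡ 232 (mod 281)
170^20 ≡ 59 (mod 281)
170^28 ≡ 153 (mod 281)
170^35 ≡ 280 (mod 281)
170^40 ≡ 109 (mod 281)
170^56 ≡ 86 (mod 281)
170^70 ≡ 1 (mod 281) ✓
So ord_281(170) = 70, hence |⟨170⟩| = 70.
The index is φ(281) / ord(170) = 280 / 70 = 4.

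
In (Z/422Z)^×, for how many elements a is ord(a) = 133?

0

φ(422) = φ(2)·φ(211) = 1·210 = 210 = 2 · 3 · 5 · 7.
(Z/422Z)^× is cyclic (|G| = 210); a cyclic group of order m has exactly φ(d) elements of each order d | m, and none otherwise.
Since 133 ∤ 210, the count is 0.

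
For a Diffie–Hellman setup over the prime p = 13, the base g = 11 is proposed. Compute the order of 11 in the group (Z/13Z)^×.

By Lagrange's theorem, ord_13(11) divides φ(13) = 13 − 1 = 12 = 2^2 · 3.
Divisors of 12: 1, 2, 3, 4, 6, 12.
Test each divisor d:
11^1 ≡ 11
11^2 ≡ 4
11^3 ≡ 5
11^4 ≡ 3
11^6 ≡ 12
11^12 ≡ 1
The smallest such exponent is 12, so the order of 11 is 12.

12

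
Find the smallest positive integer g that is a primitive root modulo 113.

φ(113) = 113 − 1 = 112 = 2^4 · 7.
g is a primitive root iff g^(112/q) ≢ 1 (mod 113) for each prime q ∈ {2, 7}.
g = 2: 2^56 ≡ 1 — hits 1, so not a primitive root.
g = 3: 3^56 ≡ 112; 3^16 ≡ 49 — none is 1, so 3 is a primitive root.
Hence the least primitive root of 113 is 3.

3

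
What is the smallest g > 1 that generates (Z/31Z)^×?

3

φ(31) = 31 − 1 = 30 = 2 · 3 · 5.
g is a primitive root iff g^(30/q) ≢ 1 (mod 31) for each prime q ∈ {2, 3, 5}.
g = 2: 2^15 ≡ 1 — hits 1, so not a primitive root.
g = 3: 3^15 ≡ 30; 3^10 ≡ 25; 3^6 ≡ 16 — none is 1, so 3 is a primitive root.
Hence the least primitive root of 31 is 3.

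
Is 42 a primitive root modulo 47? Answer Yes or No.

No

φ(47) = 47 − 1 = 46 = 2 · 23.
Test 42^(46/q) mod 47 for each prime factor q of 46:
42^23 ≡ 1 (mod 47)  [q = 2: ≡ 1 ✗]
42^2 ≡ 25 (mod 47)  [q = 23: ≢ 1 ✓]
42^23 ≡ 1 shows ord(42) | 23, strictly less than φ(47); not a primitive root.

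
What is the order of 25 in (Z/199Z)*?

33

ord(25) | φ(199) = 199 − 1 = 198 = 2 · 3^2 · 11.
Divisors of 198: 1, 2, 3, 6, 9, 11, 18, 22, 33, 66, 99, 198.
Check 25^d mod 199 for each divisor in increasing order:
25^1 ≡ 25
25^2 ≡ 28
25^3 ≡ 103
25^6 ≡ 62
25^9 ≡ 18
25^11 ≡ 106
25^18 ≡ 125
25^22 ≡ 92
25^33 ≡ 1
Therefore the multiplicative order of 25 modulo 199 is 33.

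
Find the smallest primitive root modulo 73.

φ(73) = 73 − 1 = 72 = 2^3 · 3^2.
g is a primitive root iff g^(72/q) ≢ 1 (mod 73) for each prime q ∈ {2, 3}.
g = 2: 2^36 ≡ 1 — hits 1, so not a primitive root.
g = 3: 3^36 ≡ 1 — hits 1, so not a primitive root.
g = 4: 4^36 ≡ 1 — hits 1, so not a primitive root.
g = 5: 5^36 ≡ 72; 5^24 ≡ 8 — none is 1, so 5 is a primitive root.
Hence the least primitive root of 73 is 5.

5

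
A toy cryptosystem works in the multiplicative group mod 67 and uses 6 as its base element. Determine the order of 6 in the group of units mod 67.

33

ord(6) | φ(67) = 67 − 1 = 66 = 2 · 3 · 11.
Divisors of 66: 1, 2, 3, 6, 11, 22, 33, 66.
Compute 6^d (mod 67) for the divisors d until we hit 1:
6^1 ≡ 6 (mod 67)
6^2 ≡ 36 (mod 67)
6^3 ≡ 15 (mod 67)
6^6 ≡ 24 (mod 67)
6^11 ≡ 29 (mod 67)
6^22 ≡ 37 (mod 67)
6^33 ≡ 1 (mod 67) ✓
Hence ord(6) = 33.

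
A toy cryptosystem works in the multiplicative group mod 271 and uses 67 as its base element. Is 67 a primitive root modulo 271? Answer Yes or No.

φ(271) = 271 − 1 = 270 = 2 · 3^3 · 5.
Test 67^(270/q) mod 271 for each prime factor q of 270:
67^135 ≡ 1 (mod 271)  [q = 2: ≡ 1 ✗]
67^90 ≡ 242 (mod 271)  [q = 3: ≢ 1 ✓]
67^54 ≡ 244 (mod 271)  [q = 5: ≢ 1 ✓]
Since 67^135 ≡ 1, the order of 67 divides 135 < 270, so 67 is not a primitive root.

No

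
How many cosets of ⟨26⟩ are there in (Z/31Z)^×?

5

Since 26 ∈ (Z/31Z)^×, its order divides φ(31) = 31 − 1 = 30 = 2 · 3 · 5.
Divisors of 30: 1, 2, 3, 5, 6, 10, 15, 30.
Check 26^d mod 31 for each divisor in increasing order:
26^1 ≡ 26 (mod 31)
26^2 ≡ 25 (mod 31)
26^3 ≡ 30 (mod 31)
26^5 ≡ 6 (mod 31)
26^6 ≡ 1 (mod 31) ✓
Thus |⟨26⟩| = ord(26) = 6.
[(Z/31Z)^× : ⟨26⟩] = 30/6 = 5.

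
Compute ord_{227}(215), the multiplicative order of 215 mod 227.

Since 215 ∈ (Z/227Z)^×, its order divides φ(227) = 227 − 1 = 226 = 2 · 113.
Divisors of 226: 1, 2, 113, 226.
Test each divisor d:
215^1 ≡ 215 (mod 227)
215^2 ≡ 144 (mod 227)
215^113 ≡ 226 (mod 227)
215^226 ≡ 1 (mod 227) ✓
So ord_227(215) = 226.

226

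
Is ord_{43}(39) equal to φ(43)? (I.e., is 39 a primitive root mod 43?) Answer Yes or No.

No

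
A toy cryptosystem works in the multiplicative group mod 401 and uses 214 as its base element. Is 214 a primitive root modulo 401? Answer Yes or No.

Yes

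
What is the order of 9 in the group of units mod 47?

Since 9 ∈ (Z/47Z)^×, its order divides φ(47) = 47 − 1 = 46 = 2 · 23.
Divisors of 46: 1, 2, 23, 46.
Check 9^d mod 47 for each divisor in increasing order:
9^1 ≡ 9
9^2 ≡ 34
9^23 ≡ 1
Therefore the multiplicative order of 9 modulo 47 is 23.

23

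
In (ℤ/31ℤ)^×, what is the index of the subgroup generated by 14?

Since 14 ∈ (Z/31Z)^×, its order divides φ(31) = 31 − 1 = 30 = 2 · 3 · 5.
Divisors of 30: 1, 2, 3, 5, 6, 10, 15, 30.
Check 14^d mod 31 for each divisor in increasing order:
14^1 ≡ 14
14^2 ≡ 10
14^3 ≡ 16
14^5 ≡ 5
14^6 ≡ 8
14^10 ≡ 25
14^15 ≡ 1
The order of 14 is 15, so the subgroup it generates has 15 elements.
[(Z/31Z)^× : ⟨14⟩] = 30/15 = 2.

2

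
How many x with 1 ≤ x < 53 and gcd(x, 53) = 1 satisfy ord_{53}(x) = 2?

1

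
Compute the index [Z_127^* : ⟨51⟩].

3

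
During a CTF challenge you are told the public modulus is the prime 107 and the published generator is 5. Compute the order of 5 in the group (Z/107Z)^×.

Since 5 ∈ (Z/107Z)^×, its order divides φ(107) = 107 − 1 = 106 = 2 · 53.
Divisors of 106: 1, 2, 53, 106.
Test each divisor d:
5^1 ≡ 5 (mod 107)
5^2 ≡ 25 (mod 107)
5^53 ≡ 106 (mod 107)
5^106 ≡ 1 (mod 107) ✓
Hence ord(5) = 106.

106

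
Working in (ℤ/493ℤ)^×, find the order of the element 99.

16

Since 99 ∈ (Z/493Z)^×, its order divides φ(493) = φ(17·29) = (17−1)·(29−1) = 16·28 = 448 = 2^6 · 7.
Divisors of 448: 1, 2, 4, 7, 8, 14, 16, 28, 32, 56, 64, 112, 224, 448.
Evaluate successive powers at the divisors of 448:
99^1 ≡ 99 (mod 493)
99^2 ≡ 434 (mod 493)
99^4 ≡ 30 (mod 493)
99^7 ≡ 278 (mod 493)
99^8 ≡ 407 (mod 493)
99^14 ≡ 376 (mod 493)
99^16 ≡ 1 (mod 493) ✓
The smallest such exponent is 16, so the order of 99 is 16.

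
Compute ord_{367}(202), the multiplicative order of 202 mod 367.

183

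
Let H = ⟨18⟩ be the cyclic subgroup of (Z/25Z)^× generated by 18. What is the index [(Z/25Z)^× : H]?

5

By Lagrange's theorem, ord_25(18) divides φ(25) = φ(5^2) = 5·(5−1) = 20 = 2^2 · 5.
Divisors of 20: 1, 2, 4, 5, 10, 20.
Check 18^d mod 25 for each divisor in increasing order:
18^1 ≡ 18 (mod 25)
18^2 ≡ 24 (mod 25)
18^4 ≡ 1 (mod 25) ✓
Thus |⟨18⟩| = ord(18) = 4.
Index = |(Z/25Z)^×| / |⟨18⟩| = 20 / 4 = 5.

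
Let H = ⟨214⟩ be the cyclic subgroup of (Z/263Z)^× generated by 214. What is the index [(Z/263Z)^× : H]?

1

Since 214 ∈ (Z/263Z)^×, its order divides φ(263) = 263 − 1 = 262 = 2 · 131.
Divisors of 262: 1, 2, 131, 262.
Test each divisor d:
214^1 ≡ 214 (mod 263)
214^2 ≡ 34 (mod 263)
214^131 ≡ 262 (mod 263)
214^262 ≡ 1 (mod 263) ✓
Thus |⟨214⟩| = ord(214) = 262.
[(Z/263Z)^× : ⟨214⟩] = 262/262 = 1.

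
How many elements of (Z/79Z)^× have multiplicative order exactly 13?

φ(79) = 79 − 1 = 78 = 2 · 3 · 13.
(Z/79Z)^× is cyclic (|G| = 78); a cyclic group of order m has exactly φ(d) elements of each order d | m, and none otherwise.
13 | 78, and φ(13) = 13 − 1 = 12.

12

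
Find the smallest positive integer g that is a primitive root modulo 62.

φ(62) = φ(2)·φ(31) = 1·30 = 30 = 2 · 3 · 5.
Test candidates g = 2, 3, … against the prime factors q ∈ {2, 3, 5} of φ(62): g is a generator iff g^(30/q) ≢ 1 for every such q.
g = 2: gcd(2, 62) = 2 > 1, not a unit — skip.
g = 3: 3^15 ≡ 61; 3^10 ≡ 25; 3^6 ≡ 47 — none is 1, so 3 is a primitive root.
So 3 is the smallest generator of (Z/62Z)^×.

3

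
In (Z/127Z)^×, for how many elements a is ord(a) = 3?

2

φ(127) = 127 − 1 = 126 = 2 · 3^2 · 7.
In a cyclic group of order 126, there are φ(d) elements of order d for each divisor d of 126, and zero for non-divisors.
3 | 126, and φ(3) = 3 − 1 = 2.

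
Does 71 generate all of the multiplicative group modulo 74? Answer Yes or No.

No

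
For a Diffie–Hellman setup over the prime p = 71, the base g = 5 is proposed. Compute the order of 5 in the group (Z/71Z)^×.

5

The order of 5 must divide φ(71) = 71 − 1 = 70 = 2 · 5 · 7.
Divisors of 70: 1, 2, 5, 7, 10, 14, 35, 70.
Compute 5^d (mod 71) for the divisors d until we hit 1:
5^1 ≡ 5 (mod 71)
5^2 ≡ 25 (mod 71)
5^5 ≡ 1 (mod 71) ✓
Therefore the multiplicative order of 5 modulo 71 is 5.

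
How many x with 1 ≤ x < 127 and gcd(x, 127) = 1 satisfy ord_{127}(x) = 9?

φ(127) = 127 − 1 = 126 = 2 · 3^2 · 7.
In a cyclic group of order 126, there are φ(d) elements of order d for each divisor d of 126, and zero for non-divisors.
9 = 3^2 divides 126, and φ(9) = 6.

6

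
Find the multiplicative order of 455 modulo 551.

14

Since 455 ∈ (Z/551Z)^×, its order divides φ(551) = φ(19·29) = (19−1)·(29−1) = 18·28 = 504 = 2^3 · 3^2 · 7.
Divisors of 504: 1, 2, 3, 4, 6, 7, 8, 9, 12, 14, 18, 21, 24, 28, 36, 42, 56, 63, 72, 84, 126, 168, 252, 504.
Compute 455^d (mod 551) for the divisors d until we hit 1:
455^1 ≡ 455 (mod 551)
455^2 ≡ 400 (mod 551)
455^3 ≡ 170 (mod 551)
455^4 ≡ 210 (mod 551)
455^6 ≡ 248 (mod 551)
455^7 ≡ 436 (mod 551)
455^8 ≡ 20 (mod 551)
455^9 ≡ 284 (mod 551)
455^12 ≡ 343 (mod 551)
455^14 ≡ 1 (mod 551) ✓
Hence ord(455) = 14.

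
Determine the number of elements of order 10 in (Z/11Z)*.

φ(11) = 11 − 1 = 10 = 2 · 5.
(Z/11Z)^× is cyclic (|G| = 10); a cyclic group of order m has exactly φ(d) elements of each order d | m, and none otherwise.
10 = 2 · 5 divides 10, and φ(10) = 4.

4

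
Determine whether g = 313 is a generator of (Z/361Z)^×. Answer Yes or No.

No

φ(361) = φ(19^2) = 19·(19−1) = 342 = 2 · 3^2 · 19.
Test 313^(342/q) mod 361 for each prime factor q of 342:
313^171 ≡ 1 (mod 361)  [q = 2: ≡ 1 ✗]
313^114 ≡ 68 (mod 361)  [q = 3: ≢ 1 ✓]
313^18 ≡ 210 (mod 361)  [q = 19: ≢ 1 ✓]
The check at q = 2 fails, so 313 generates a proper subgroup.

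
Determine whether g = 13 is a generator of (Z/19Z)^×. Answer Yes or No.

Yes

φ(19) = 19 − 1 = 18 = 2 · 3^2.
An element g generates (Z/19Z)^× iff g^(18/q) ≢ 1 (mod 19) for each prime q ∈ {2, 3}.
13^9 ≡ 18 (mod 19)  [q = 2: ≢ 1 ✓]
13^6 ≡ 11 (mod 19)  [q = 3: ≢ 1 ✓]
All checks pass, so 13 has order 18 and is a primitive root modulo 19.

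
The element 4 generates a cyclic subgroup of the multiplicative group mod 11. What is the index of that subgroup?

2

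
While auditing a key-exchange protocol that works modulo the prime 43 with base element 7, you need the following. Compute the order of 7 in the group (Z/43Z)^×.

By Lagrange's theorem, ord_43(7) divides φ(43) = 43 − 1 = 42 = 2 · 3 · 7.
Divisors of 42: 1, 2, 3, 6, 7, 14, 21, 42.
Test each divisor d:
7^1 ≡ 7 (mod 43)
7^2 ≡ 6 (mod 43)
7^3 ≡ 42 (mod 43)
7^6 ≡ 1 (mod 43) ✓
Therefore the multiplicative order of 7 modulo 43 is 6.

6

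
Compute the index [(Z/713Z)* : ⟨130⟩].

Since 130 ∈ (Z/713Z)^×, its order divides φ(713) = φ(23·31) = (23−1)·(31−1) = 22·30 = 660 = 2^2 · 3 · 5 · 11.
Divisors of 660: 1, 2, 3, 4, 5, 6, 10, 11, 12, 15, 20, 22, 30, 33, 44, 55, 60, 66, 110, 132, 165, 220, 330, 660.
Evaluate successive powers at the divisors of 660:
130^1 ≡ 130 (mod 713)
130^2 ≡ 501 (mod 713)
130^3 ≡ 247 (mod 713)
130^4 ≡ 25 (mod 713)
130^5 ≡ 398 (mod 713)
130^6 ≡ 404 (mod 713)
130^10 ≡ 118 (mod 713)
130^11 ≡ 367 (mod 713)
130^12 ≡ 652 (mod 713)
130^15 ≡ 619 (mod 713)
130^20 ≡ 377 (mod 713)
130^22 ≡ 645 (mod 713)
130^30 ≡ 280 (mod 713)
130^33 ≡ 712 (mod 713)
130^44 ≡ 346 (mod 713)
130^55 ≡ 68 (mod 713)
130^60 ≡ 683 (mod 713)
130^66 ≡ 1 (mod 713) ✓
The order of 130 is 66, so the subgroup it generates has 66 elements.
[(Z/713Z)^× : ⟨130⟩] = 660/66 = 10.

10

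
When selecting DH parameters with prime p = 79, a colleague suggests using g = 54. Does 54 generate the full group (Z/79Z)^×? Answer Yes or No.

Yes

φ(79) = 79 − 1 = 78 = 2 · 3 · 13.
An element g generates (Z/79Z)^× iff g^(78/q) ≢ 1 (mod 79) for each prime q ∈ {2, 3, 13}.
54^39 ≡ 78 (mod 79)  [q = 2: ≢ 1 ✓]
54^26 ≡ 23 (mod 79)  [q = 3: ≢ 1 ✓]
54^6 ≡ 52 (mod 79)  [q = 13: ≢ 1 ✓]
Every test exponent gives a nontrivial residue, hence 54 generates the full group.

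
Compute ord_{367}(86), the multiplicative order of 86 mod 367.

122

ord(86) | φ(367) = 367 − 1 = 366 = 2 · 3 · 61.
Divisors of 366: 1, 2, 3, 6, 61, 122, 183, 366.
Compute 86^d (mod 367) for the divisors d until we hit 1:
86^1 ≡ 86
86^2 ≡ 56
86^3 ≡ 45
86^6 ≡ 190
86^61 ≡ 366
86^122 ≡ 1
Hence ord(86) = 122.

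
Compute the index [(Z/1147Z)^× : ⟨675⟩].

12

ord(675) | φ(1147) = φ(31·37) = (31−1)·(37−1) = 30·36 = 1080 = 2^3 · 3^3 · 5.
Divisors of 1080: 1, 2, 3, 4, 5, 6, 8, 9, 10, 12, 15, 18, 20, 24, 27, 30, 36, 40, 45, 54, 60, 72, 90, 108, 120, 135, 180, 216, 270, 360, 540, 1080.
Evaluate successive powers at the divisors of 1080:
675^1 ≡ 675 (mod 1147)
675^2 ≡ 266 (mod 1147)
675^3 ≡ 618 (mod 1147)
675^4 ≡ 789 (mod 1147)
675^5 ≡ 367 (mod 1147)
675^6 ≡ 1120 (mod 1147)
675^8 ≡ 847 (mod 1147)
675^9 ≡ 519 (mod 1147)
675^10 ≡ 490 (mod 1147)
675^12 ≡ 729 (mod 1147)
675^15 ≡ 898 (mod 1147)
675^18 ≡ 963 (mod 1147)
675^20 ≡ 377 (mod 1147)
675^24 ≡ 380 (mod 1147)
675^27 ≡ 852 (mod 1147)
675^30 ≡ 63 (mod 1147)
675^36 ≡ 593 (mod 1147)
675^40 ≡ 1048 (mod 1147)
675^45 ≡ 371 (mod 1147)
675^54 ≡ 1000 (mod 1147)
675^60 ≡ 528 (mod 1147)
675^72 ≡ 667 (mod 1147)
675^90 ≡ 1 (mod 1147) ✓
The order of 675 is 90, so the subgroup it generates has 90 elements.
[(Z/1147Z)^× : ⟨675⟩] = 1080/90 = 12.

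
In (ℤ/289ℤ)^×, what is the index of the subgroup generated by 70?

Since 70 ∈ (Z/289Z)^×, its order divides φ(289) = φ(17^2) = 17·(17−1) = 272 = 2^4 · 17.
Divisors of 272: 1, 2, 4, 8, 16, 17, 34, 68, 136, 272.
Evaluate successive powers at the divisors of 272:
70^1 ≡ 70
70^2 ≡ 276
70^4 ≡ 169
70^8 ≡ 239
70^16 ≡ 188
70^17 ≡ 155
70^34 ≡ 38
70^68 ≡ 288
70^136 ≡ 1
Thus |⟨70⟩| = ord(70) = 136.
The index is φ(289) / ord(70) = 272 / 136 = 2.

2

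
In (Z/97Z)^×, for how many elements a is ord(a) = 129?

0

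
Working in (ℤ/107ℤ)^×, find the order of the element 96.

Since 96 ∈ (Z/107Z)^×, its order divides φ(107) = 107 − 1 = 106 = 2 · 53.
Divisors of 106: 1, 2, 53, 106.
Check 96^d mod 107 for each divisor in increasing order:
96^1 ≡ 96
96^2 ≡ 14
96^53 ≡ 106
96^106 ≡ 1
Therefore the multiplicative order of 96 modulo 107 is 106.

106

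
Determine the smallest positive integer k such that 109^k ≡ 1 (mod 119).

48

ord(109) | φ(119) = φ(7·17) = (7−1)·(17−1) = 6·16 = 96 = 2^5 · 3.
Divisors of 96: 1, 2, 3, 4, 6, 8, 12, 16, 24, 32, 48, 96.
Evaluate successive powers at the divisors of 96:
109^1 ≡ 109 (mod 119)
109^2 ≡ 100 (mod 119)
109^3 ≡ 71 (mod 119)
109^4 ≡ 4 (mod 119)
109^6 ≡ 43 (mod 119)
109^8 ≡ 16 (mod 119)
109^12 ≡ 64 (mod 119)
109^16 ≡ 18 (mod 119)
109^24 ≡ 50 (mod 119)
109^32 ≡ 86 (mod 119)
109^48 ≡ 1 (mod 119) ✓
Hence ord(109) = 48.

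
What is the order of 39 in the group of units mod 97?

The order of 39 must divide φ(97) = 97 − 1 = 96 = 2^5 · 3.
Divisors of 96: 1, 2, 3, 4, 6, 8, 12, 16, 24, 32, 48, 96.
Check 39^d mod 97 for each divisor in increasing order:
39^1 ≡ 39 (mod 97)
39^2 ≡ 66 (mod 97)
39^3 ≡ 52 (mod 97)
39^4 ≡ 88 (mod 97)
39^6 ≡ 85 (mod 97)
39^8 ≡ 81 (mod 97)
39^12 ≡ 47 (mod 97)
39^16 ≡ 62 (mod 97)
39^24 ≡ 75 (mod 97)
39^32 ≡ 61 (mod 97)
39^48 ≡ 96 (mod 97)
39^96 ≡ 1 (mod 97) ✓
The smallest such exponent is 96, so the order of 39 is 96.

96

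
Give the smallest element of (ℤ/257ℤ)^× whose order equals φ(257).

3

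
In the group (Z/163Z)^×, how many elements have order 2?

1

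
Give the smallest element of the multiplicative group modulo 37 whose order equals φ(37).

φ(37) = 37 − 1 = 36 = 2^2 · 3^2.
Test candidates g = 2, 3, … against the prime factors q ∈ {2, 3} of φ(37): g is a generator iff g^(36/q) ≢ 1 for every such q.
g = 2: 2^18 ≡ 36; 2^12 ≡ 26 — none is 1, so 2 is a primitive root.
The smallest primitive root modulo 37 is 2.

2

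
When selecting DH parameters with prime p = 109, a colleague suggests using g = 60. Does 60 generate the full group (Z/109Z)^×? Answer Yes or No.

φ(109) = 109 − 1 = 108 = 2^2 · 3^3.
60 is a primitive root mod 109 iff 60^(φ(109)/q) ≢ 1 for every prime q | φ(109), i.e. q ∈ {2, 3}.
60^54 ≡ 1 (mod 109)  [q = 2: ≡ 1 ✗]
60^36 ≡ 45 (mod 109)  [q = 3: ≢ 1 ✓]
Since 60^54 ≡ 1, the order of 60 divides 54 < 108, so 60 is not a primitive root.

No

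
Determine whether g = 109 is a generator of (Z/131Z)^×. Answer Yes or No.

No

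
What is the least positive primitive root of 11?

2

φ(11) = 11 − 1 = 10 = 2 · 5.
g is a primitive root iff g^(10/q) ≢ 1 (mod 11) for each prime q ∈ {2, 5}.
g = 2: 2^5 ≡ 10; 2^2 ≡ 4 — none is 1, so 2 is a primitive root.
So 2 is the smallest generator of (Z/11Z)^×.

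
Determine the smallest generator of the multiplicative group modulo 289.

3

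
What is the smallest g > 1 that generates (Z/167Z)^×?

5

φ(167) = 167 − 1 = 166 = 2 · 83.
Test candidates g = 2, 3, … against the prime factors q ∈ {2, 83} of φ(167): g is a generator iff g^(166/q) ≢ 1 for every such q.
g = 2: 2^83 ≡ 1 — hits 1, so not a primitive root.
g = 3: 3^83 ≡ 1 — hits 1, so not a primitive root.
g = 4: 4^83 ≡ 1 — hits 1, so not a primitive root.
g = 5: 5^83 ≡ 166; 5^2 ≡ 25 — none is 1, so 5 is a primitive root.
Hence the least primitive root of 167 is 5.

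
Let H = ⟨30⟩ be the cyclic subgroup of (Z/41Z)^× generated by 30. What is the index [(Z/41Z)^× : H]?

1

By Lagrange's theorem, ord_41(30) divides φ(41) = 41 − 1 = 40 = 2^3 · 5.
Divisors of 40: 1, 2, 4, 5, 8, 10, 20, 40.
Test each divisor d:
30^1 ≡ 30
30^2 ≡ 39
30^4 ≡ 4
30^5 ≡ 38
30^8 ≡ 16
30^10 ≡ 9
30^20 ≡ 40
30^40 ≡ 1
The order of 30 is 40, so the subgroup it generates has 40 elements.
[(Z/41Z)^× : ⟨30⟩] = 40/40 = 1.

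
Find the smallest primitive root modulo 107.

2

φ(107) = 107 − 1 = 106 = 2 · 53.
g is a primitive root iff g^(106/q) ≢ 1 (mod 107) for each prime q ∈ {2, 53}.
g = 2: 2^53 ≡ 106; 2^2 ≡ 4 — none is 1, so 2 is a primitive root.
So 2 is the smallest generator of (Z/107Z)^×.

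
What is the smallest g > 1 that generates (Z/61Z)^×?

2

φ(61) = 61 − 1 = 60 = 2^2 · 3 · 5.
Test candidates g = 2, 3, … against the prime factors q ∈ {2, 3, 5} of φ(61): g is a generator iff g^(60/q) ≢ 1 for every such q.
g = 2: 2^30 ≡ 60; 2^20 ≡ 47; 2^12 ≡ 9 — none is 1, so 2 is a primitive root.
Hence the least primitive root of 61 is 2.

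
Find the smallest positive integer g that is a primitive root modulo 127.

3

φ(127) = 127 − 1 = 126 = 2 · 3^2 · 7.
g is a primitive root iff g^(126/q) ≢ 1 (mod 127) for each prime q ∈ {2, 3, 7}.
g = 2: 2^63 ≡ 1 — hits 1, so not a primitive root.
g = 3: 3^63 ≡ 126; 3^42 ≡ 107; 3^18 ≡ 4 — none is 1, so 3 is a primitive root.
The smallest primitive root modulo 127 is 3.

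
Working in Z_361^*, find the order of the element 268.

342

ord(268) | φ(361) = φ(19^2) = 19·(19−1) = 342 = 2 · 3^2 · 19.
Divisors of 342: 1, 2, 3, 6, 9, 18, 19, 38, 57, 114, 171, 342.
Compute 268^d (mod 361) for the divisors d until we hit 1:
268^1 ≡ 268 (mod 361)
268^2 ≡ 346 (mod 361)
268^3 ≡ 312 (mod 361)
268^6 ≡ 235 (mod 361)
268^9 ≡ 37 (mod 361)
268^18 ≡ 286 (mod 361)
268^19 ≡ 116 (mod 361)
268^38 ≡ 99 (mod 361)
268^57 ≡ 293 (mod 361)
268^114 ≡ 292 (mod 361)
268^171 ≡ 360 (mod 361)
268^342 ≡ 1 (mod 361) ✓
So ord_361(268) = 342.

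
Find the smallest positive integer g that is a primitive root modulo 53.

φ(53) = 53 − 1 = 52 = 2^2 · 13.
Test candidates g = 2, 3, … against the prime factors q ∈ {2, 13} of φ(53): g is a generator iff g^(52/q) ≢ 1 for every such q.
g = 2: 2^26 ≡ 52; 2^4 ≡ 16 — none is 1, so 2 is a primitive root.
The smallest primitive root modulo 53 is 2.

2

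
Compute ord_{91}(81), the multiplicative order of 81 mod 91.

3

Since 81 ∈ (Z/91Z)^×, its order divides φ(91) = φ(7·13) = (7−1)·(13−1) = 6·12 = 72 = 2^3 · 3^2.
Divisors of 72: 1, 2, 3, 4, 6, 8, 9, 12, 18, 24, 36, 72.
Compute 81^d (mod 91) for the divisors d until we hit 1:
81^1 ≡ 81 (mod 91)
81^2 ≡ 9 (mod 91)
81^3 ≡ 1 (mod 91) ✓
So ord_91(81) = 3.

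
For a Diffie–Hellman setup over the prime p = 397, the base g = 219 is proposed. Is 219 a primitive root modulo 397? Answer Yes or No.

φ(397) = 397 − 1 = 396 = 2^2 · 3^2 · 11.
It suffices to check that the order of 219 is not a proper divisor of 396: compute 219^(396/q) for q ∈ {2, 3, 11}.
219^198 ≡ 1 (mod 397)  [q = 2: ≡ 1 ✗]
219^132 ≡ 362 (mod 397)  [q = 3: ≢ 1 ✓]
219^36 ≡ 256 (mod 397)  [q = 11: ≢ 1 ✓]
The check at q = 2 fails, so 219 generates a proper subgroup.

No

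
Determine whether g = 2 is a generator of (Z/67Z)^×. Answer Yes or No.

φ(67) = 67 − 1 = 66 = 2 · 3 · 11.
It suffices to check that the order of 2 is not a proper divisor of 66: compute 2^(66/q) for q ∈ {2, 3, 11}.
2^33 ≡ 66 (mod 67)  [q = 2: ≢ 1 ✓]
2^22 ≡ 37 (mod 67)  [q = 3: ≢ 1 ✓]
2^6 ≡ 64 (mod 67)  [q = 11: ≢ 1 ✓]
All checks pass, so 2 has order 66 and is a primitive root modulo 67.

Yes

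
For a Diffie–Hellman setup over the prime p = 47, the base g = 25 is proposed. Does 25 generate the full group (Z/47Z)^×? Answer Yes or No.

No

φ(47) = 47 − 1 = 46 = 2 · 23.
Test 25^(46/q) mod 47 for each prime factor q of 46:
25^23 ≡ 1 (mod 47)  [q = 2: ≡ 1 ✗]
25^2 ≡ 14 (mod 47)  [q = 23: ≢ 1 ✓]
25^23 ≡ 1 shows ord(25) | 23, strictly less than φ(47); not a primitive root.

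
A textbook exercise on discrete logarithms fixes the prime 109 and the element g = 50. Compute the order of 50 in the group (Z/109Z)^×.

108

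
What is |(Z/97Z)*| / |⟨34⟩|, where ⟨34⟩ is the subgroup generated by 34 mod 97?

3

ord(34) | φ(97) = 97 − 1 = 96 = 2^5 · 3.
Divisors of 96: 1, 2, 3, 4, 6, 8, 12, 16, 24, 32, 48, 96.
Evaluate successive powers at the divisors of 96:
34^1 ≡ 34
34^2 ≡ 89
34^3 ≡ 19
34^4 ≡ 64
34^6 ≡ 70
34^8 ≡ 22
34^12 ≡ 50
34^16 ≡ 96
34^24 ≡ 75
34^32 ≡ 1
Thus |⟨34⟩| = ord(34) = 32.
Index = |(Z/97Z)^×| / |⟨34⟩| = 96 / 32 = 3.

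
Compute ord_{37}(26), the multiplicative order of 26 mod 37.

By Lagrange's theorem, ord_37(26) divides φ(37) = 37 − 1 = 36 = 2^2 · 3^2.
Divisors of 36: 1, 2, 3, 4, 6, 9, 12, 18, 36.
Check 26^d mod 37 for each divisor in increasing order:
26^1 ≡ 26
26^2 ≡ 10
26^3 ≡ 1
Hence ord(26) = 3.

3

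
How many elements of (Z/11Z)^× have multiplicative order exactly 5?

φ(11) = 11 − 1 = 10 = 2 · 5.
(Z/11Z)^× is cyclic (|G| = 10); a cyclic group of order m has exactly φ(d) elements of each order d | m, and none otherwise.
5 | 10, and φ(5) = 5 − 1 = 4.

4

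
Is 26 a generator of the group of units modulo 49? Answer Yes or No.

Yes

φ(49) = φ(7^2) = 7·(7−1) = 42 = 2 · 3 · 7.
26 is a primitive root mod 49 iff 26^(φ(49)/q) ≢ 1 for every prime q | φ(49), i.e. q ∈ {2, 3, 7}.
26^21 ≡ 48 (mod 49)  [q = 2: ≢ 1 ✓]
26^14 ≡ 18 (mod 49)  [q = 3: ≢ 1 ✓]
26^6 ≡ 29 (mod 49)  [q = 7: ≢ 1 ✓]
Every test exponent gives a nontrivial residue, hence 26 generates the full group.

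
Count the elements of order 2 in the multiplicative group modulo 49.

1

φ(49) = φ(7^2) = 7·(7−1) = 42 = 2 · 3 · 7.
Since (Z/49Z)^× is cyclic of order 42, the number of elements of order d is φ(d) when d | 42 and 0 otherwise.
2 | 42, and φ(2) = 2 − 1 = 1.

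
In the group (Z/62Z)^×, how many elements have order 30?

8

φ(62) = φ(2)·φ(31) = 1·30 = 30 = 2 · 3 · 5.
(Z/62Z)^× is cyclic (|G| = 30); a cyclic group of order m has exactly φ(d) elements of each order d | m, and none otherwise.
30 = 2 · 3 · 5 divides 30, and φ(30) = 8.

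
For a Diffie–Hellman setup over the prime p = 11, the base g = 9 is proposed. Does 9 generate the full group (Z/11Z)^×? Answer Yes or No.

No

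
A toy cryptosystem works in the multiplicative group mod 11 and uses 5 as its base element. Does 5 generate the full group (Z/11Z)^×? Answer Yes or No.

No

φ(11) = 11 − 1 = 10 = 2 · 5.
An element g generates (Z/11Z)^× iff g^(10/q) ≢ 1 (mod 11) for each prime q ∈ {2, 5}.
5^5 ≡ 1 (mod 11)  [q = 2: ≡ 1 ✗]
5^2 ≡ 3 (mod 11)  [q = 5: ≢ 1 ✓]
The check at q = 2 fails, so 5 generates a proper subgroup.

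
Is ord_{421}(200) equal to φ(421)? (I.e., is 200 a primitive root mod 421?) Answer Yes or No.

φ(421) = 421 − 1 = 420 = 2^2 · 3 · 5 · 7.
It suffices to check that the order of 200 is not a proper divisor of 420: compute 200^(420/q) for q ∈ {2, 3, 5, 7}.
200^210 ≡ 420 (mod 421)  [q = 2: ≢ 1 ✓]
200^140 ≡ 400 (mod 421)  [q = 3: ≢ 1 ✓]
200^84 ≡ 252 (mod 421)  [q = 5: ≢ 1 ✓]
200^60 ≡ 33 (mod 421)  [q = 7: ≢ 1 ✓]
None equal 1, so ord_421(200) = 420: 200 is a primitive root.

Yes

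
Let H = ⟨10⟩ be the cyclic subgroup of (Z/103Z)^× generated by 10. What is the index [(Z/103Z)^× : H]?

The order of 10 must divide φ(103) = 103 − 1 = 102 = 2 · 3 · 17.
Divisors of 102: 1, 2, 3, 6, 17, 34, 51, 102.
Evaluate successive powers at the divisors of 102:
10^1 ≡ 10
10^2 ≡ 100
10^3 ≡ 73
10^6 ≡ 76
10^17 ≡ 102
10^34 ≡ 1
The order of 10 is 34, so the subgroup it generates has 34 elements.
The index is φ(103) / ord(10) = 102 / 34 = 3.

3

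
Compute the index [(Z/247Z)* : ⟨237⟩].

24

ord(237) | φ(247) = φ(13·19) = (13−1)·(19−1) = 12·18 = 216 = 2^3 · 3^3.
Divisors of 216: 1, 2, 3, 4, 6, 8, 9, 12, 18, 24, 27, 36, 54, 72, 108, 216.
Check 237^d mod 247 for each divisor in increasing order:
237^1 ≡ 237 (mod 247)
237^2 ≡ 100 (mod 247)
237^3 ≡ 235 (mod 247)
237^4 ≡ 120 (mod 247)
237^6 ≡ 144 (mod 247)
237^8 ≡ 74 (mod 247)
237^9 ≡ 1 (mod 247) ✓
So ord_247(237) = 9, hence |⟨237⟩| = 9.
[(Z/247Z)^× : ⟨237⟩] = 216/9 = 24.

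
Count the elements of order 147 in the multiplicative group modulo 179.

φ(179) = 179 − 1 = 178 = 2 · 89.
In a cyclic group of order 178, there are φ(d) elements of order d for each divisor d of 178, and zero for non-divisors.
Since 147 ∤ 178, the count is 0.

0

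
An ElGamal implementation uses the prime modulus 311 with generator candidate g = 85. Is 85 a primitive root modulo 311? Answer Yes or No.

φ(311) = 311 − 1 = 310 = 2 · 5 · 31.
It suffices to check that the order of 85 is not a proper divisor of 310: compute 85^(310/q) for q ∈ {2, 5, 31}.
85^155 ≡ 310 (mod 311)  [q = 2: ≢ 1 ✓]
85^62 ≡ 52 (mod 311)  [q = 5: ≢ 1 ✓]
85^10 ≡ 32 (mod 311)  [q = 31: ≢ 1 ✓]
None equal 1, so ord_311(85) = 310: 85 is a primitive root.

Yes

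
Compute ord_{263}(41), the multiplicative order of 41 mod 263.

262

By Lagrange's theorem, ord_263(41) divides φ(263) = 263 − 1 = 262 = 2 · 131.
Divisors of 262: 1, 2, 131, 262.
Test each divisor d:
41^1 ≡ 41 (mod 263)
41^2 ≡ 103 (mod 263)
41^131 ≡ 262 (mod 263)
41^262 ≡ 1 (mod 263) ✓
So ord_263(41) = 262.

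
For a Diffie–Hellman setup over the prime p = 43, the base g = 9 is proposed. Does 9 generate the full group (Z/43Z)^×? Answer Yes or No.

φ(43) = 43 − 1 = 42 = 2 · 3 · 7.
An element g generates (Z/43Z)^× iff g^(42/q) ≢ 1 (mod 43) for each prime q ∈ {2, 3, 7}.
9^21 ≡ 1 (mod 43)  [q = 2: ≡ 1 ✗]
9^14 ≡ 6 (mod 43)  [q = 3: ≢ 1 ✓]
9^6 ≡ 4 (mod 43)  [q = 7: ≢ 1 ✓]
The check at q = 2 fails, so 9 generates a proper subgroup.

No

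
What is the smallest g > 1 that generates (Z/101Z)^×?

φ(101) = 101 − 1 = 100 = 2^2 · 5^2.
Test candidates g = 2, 3, … against the prime factors q ∈ {2, 5} of φ(101): g is a generator iff g^(100/q) ≢ 1 for every such q.
g = 2: 2^50 ≡ 100; 2^20 ≡ 95 — none is 1, so 2 is a primitive root.
The smallest primitive root modulo 101 is 2.

2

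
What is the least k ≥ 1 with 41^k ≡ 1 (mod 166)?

41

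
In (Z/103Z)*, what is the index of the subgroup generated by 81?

6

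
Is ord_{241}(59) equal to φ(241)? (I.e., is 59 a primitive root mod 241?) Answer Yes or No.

No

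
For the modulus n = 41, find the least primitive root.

6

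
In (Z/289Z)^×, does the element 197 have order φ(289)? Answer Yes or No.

Yes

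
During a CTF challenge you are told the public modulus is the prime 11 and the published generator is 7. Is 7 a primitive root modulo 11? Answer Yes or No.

Yes

φ(11) = 11 − 1 = 10 = 2 · 5.
It suffices to check that the order of 7 is not a proper divisor of 10: compute 7^(10/q) for q ∈ {2, 5}.
7^5 ≡ 10 (mod 11)  [q = 2: ≢ 1 ✓]
7^2 ≡ 5 (mod 11)  [q = 5: ≢ 1 ✓]
All checks pass, so 7 has order 10 and is a primitive root modulo 11.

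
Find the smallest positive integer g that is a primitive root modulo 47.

φ(47) = 47 − 1 = 46 = 2 · 23.
g is a primitive root iff g^(46/q) ≢ 1 (mod 47) for each prime q ∈ {2, 23}.
g = 2: 2^23 ≡ 1 — hits 1, so not a primitive root.
g = 3: 3^23 ≡ 1 — hits 1, so not a primitive root.
g = 4: 4^23 ≡ 1 — hits 1, so not a primitive root.
g = 5: 5^23 ≡ 46; 5^2 ≡ 25 — none is 1, so 5 is a primitive root.
So 5 is the smallest generator of (Z/47Z)^×.

5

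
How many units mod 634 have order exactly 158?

φ(634) = φ(2)·φ(317) = 1·316 = 316 = 2^2 · 79.
In a cyclic group of order 316, there are φ(d) elements of order d for each divisor d of 316, and zero for non-divisors.
158 = 2 · 79 divides 316, and φ(158) = 78.

78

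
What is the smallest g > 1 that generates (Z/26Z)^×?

φ(26) = φ(2)·φ(13) = 1·12 = 12 = 2^2 · 3.
Test candidates g = 2, 3, … against the prime factors q ∈ {2, 3} of φ(26): g is a generator iff g^(12/q) ≢ 1 for every such q.
g = 2: gcd(2, 26) = 2 > 1, not a unit — skip.
g = 3: 3^6 ≡ 1 — hits 1, so not a primitive root.
g = 4: gcd(4, 26) = 2 > 1, not a unit — skip.
g = 5: 5^6 ≡ 25; 5^4 ≡ 1 — hits 1, so not a primitive root.
g = 6: gcd(6, 26) = 2 > 1, not a unit — skip.
g = 7: 7^6 ≡ 25; 7^4 ≡ 9 — none is 1, so 7 is a primitive root.
Hence the least primitive root of 26 is 7.

7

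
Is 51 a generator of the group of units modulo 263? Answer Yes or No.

No

φ(263) = 263 − 1 = 262 = 2 · 131.
51 is a primitive root mod 263 iff 51^(φ(263)/q) ≢ 1 for every prime q | φ(263), i.e. q ∈ {2, 131}.
51^131 ≡ 1 (mod 263)  [q = 2: ≡ 1 ✗]
51^2 ≡ 234 (mod 263)  [q = 131: ≢ 1 ✓]
The check at q = 2 fails, so 51 generates a proper subgroup.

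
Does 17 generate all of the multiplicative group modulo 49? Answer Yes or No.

Yes

φ(49) = φ(7^2) = 7·(7−1) = 42 = 2 · 3 · 7.
It suffices to check that the order of 17 is not a proper divisor of 42: compute 17^(42/q) for q ∈ {2, 3, 7}.
17^21 ≡ 48 (mod 49)  [q = 2: ≢ 1 ✓]
17^14 ≡ 30 (mod 49)  [q = 3: ≢ 1 ✓]
17^6 ≡ 22 (mod 49)  [q = 7: ≢ 1 ✓]
All checks pass, so 17 has order 42 and is a primitive root modulo 49.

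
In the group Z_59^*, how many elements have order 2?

1

φ(59) = 59 − 1 = 58 = 2 · 29.
In a cyclic group of order 58, there are φ(d) elements of order d for each divisor d of 58, and zero for non-divisors.
2 | 58, and φ(2) = 2 − 1 = 1.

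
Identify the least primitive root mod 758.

3

φ(758) = φ(2)·φ(379) = 1·378 = 378 = 2 · 3^3 · 7.
g is a primitive root iff g^(378/q) ≢ 1 (mod 758) for each prime q ∈ {2, 3, 7}.
g = 2: gcd(2, 758) = 2 > 1, not a unit — skip.
g = 3: 3^189 ≡ 757; 3^126 ≡ 51; 3^54 ≡ 195 — none is 1, so 3 is a primitive root.
So 3 is the smallest generator of (Z/758Z)^×.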